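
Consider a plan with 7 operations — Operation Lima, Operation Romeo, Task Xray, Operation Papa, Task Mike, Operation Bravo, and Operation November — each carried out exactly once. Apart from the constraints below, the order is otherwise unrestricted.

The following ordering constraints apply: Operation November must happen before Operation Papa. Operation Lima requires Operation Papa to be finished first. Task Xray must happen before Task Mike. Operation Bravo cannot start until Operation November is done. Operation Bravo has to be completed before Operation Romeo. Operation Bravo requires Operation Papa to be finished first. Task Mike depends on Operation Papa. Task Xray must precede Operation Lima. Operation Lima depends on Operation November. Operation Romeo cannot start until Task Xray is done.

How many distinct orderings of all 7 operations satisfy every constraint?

42

2 operations have no prerequisites (Task Xray, Operation November), so any of them could come first.
Systematically extending each partial ordering one operation at a time and counting, there are 42 complete orderings.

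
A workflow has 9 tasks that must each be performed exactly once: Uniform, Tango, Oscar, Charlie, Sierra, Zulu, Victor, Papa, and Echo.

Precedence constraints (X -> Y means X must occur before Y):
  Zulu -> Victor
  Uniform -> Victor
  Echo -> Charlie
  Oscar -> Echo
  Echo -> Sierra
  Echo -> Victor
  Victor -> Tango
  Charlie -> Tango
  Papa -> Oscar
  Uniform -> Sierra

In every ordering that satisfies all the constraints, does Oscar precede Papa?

No

In fact the dependencies run the other way: Papa → Oscar.
So Oscar never precedes Papa.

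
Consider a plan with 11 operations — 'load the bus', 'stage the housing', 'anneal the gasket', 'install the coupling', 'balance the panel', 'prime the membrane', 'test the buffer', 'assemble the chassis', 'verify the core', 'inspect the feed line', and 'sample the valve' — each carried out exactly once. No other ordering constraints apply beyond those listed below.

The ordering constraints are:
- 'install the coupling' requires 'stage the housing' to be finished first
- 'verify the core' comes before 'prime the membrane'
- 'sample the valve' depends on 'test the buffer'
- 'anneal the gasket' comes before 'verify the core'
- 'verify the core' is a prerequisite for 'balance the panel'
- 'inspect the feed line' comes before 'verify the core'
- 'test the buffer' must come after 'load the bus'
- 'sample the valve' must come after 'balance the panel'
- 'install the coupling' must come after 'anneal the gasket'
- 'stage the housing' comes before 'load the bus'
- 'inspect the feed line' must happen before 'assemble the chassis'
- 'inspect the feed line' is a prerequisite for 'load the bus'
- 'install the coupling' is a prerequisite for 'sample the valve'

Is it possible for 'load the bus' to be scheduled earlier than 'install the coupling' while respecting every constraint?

The constraints leave 'load the bus' and 'install the coupling' unordered relative to each other; nothing requires 'install the coupling' earlier.
That means at least one valid schedule has 'load the bus' before 'install the coupling'.

Yes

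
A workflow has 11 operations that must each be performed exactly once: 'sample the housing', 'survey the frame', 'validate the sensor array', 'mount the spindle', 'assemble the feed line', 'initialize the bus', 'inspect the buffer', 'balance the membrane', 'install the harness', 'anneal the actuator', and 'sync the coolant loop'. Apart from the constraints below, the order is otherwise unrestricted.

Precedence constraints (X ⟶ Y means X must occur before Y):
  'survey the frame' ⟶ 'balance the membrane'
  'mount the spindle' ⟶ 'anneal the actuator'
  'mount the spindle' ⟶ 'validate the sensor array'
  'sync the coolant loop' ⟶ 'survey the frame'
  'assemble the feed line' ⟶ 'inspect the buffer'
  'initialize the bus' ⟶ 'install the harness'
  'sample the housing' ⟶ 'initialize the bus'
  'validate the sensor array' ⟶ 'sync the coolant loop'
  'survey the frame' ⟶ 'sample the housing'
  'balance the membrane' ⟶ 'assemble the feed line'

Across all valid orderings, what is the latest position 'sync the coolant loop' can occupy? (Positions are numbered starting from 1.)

Every operation that must follow 'sync the coolant loop' has to come after it. Tracing all chains starting from 'sync the coolant loop', those operations are: 'sample the housing', 'survey the frame', 'assemble the feed line', 'initialize the bus', 'inspect the buffer', 'balance the membrane', 'install the harness' — 7 in total.
So at least 7 operations follow 'sync the coolant loop', putting 'sync the coolant loop' no later than position 4. That position is achievable by scheduling everything else first.

4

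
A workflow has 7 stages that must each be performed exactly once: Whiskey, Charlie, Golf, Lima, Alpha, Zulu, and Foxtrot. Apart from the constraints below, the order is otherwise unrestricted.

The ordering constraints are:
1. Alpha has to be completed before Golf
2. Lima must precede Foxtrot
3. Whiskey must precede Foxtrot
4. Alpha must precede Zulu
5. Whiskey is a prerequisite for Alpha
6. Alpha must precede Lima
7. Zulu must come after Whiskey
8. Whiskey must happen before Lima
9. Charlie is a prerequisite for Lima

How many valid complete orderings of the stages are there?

44

The stages with no prerequisites are Whiskey, Charlie; any of them can be placed first.
Counting all ways to extend the partial order to a total order gives 44.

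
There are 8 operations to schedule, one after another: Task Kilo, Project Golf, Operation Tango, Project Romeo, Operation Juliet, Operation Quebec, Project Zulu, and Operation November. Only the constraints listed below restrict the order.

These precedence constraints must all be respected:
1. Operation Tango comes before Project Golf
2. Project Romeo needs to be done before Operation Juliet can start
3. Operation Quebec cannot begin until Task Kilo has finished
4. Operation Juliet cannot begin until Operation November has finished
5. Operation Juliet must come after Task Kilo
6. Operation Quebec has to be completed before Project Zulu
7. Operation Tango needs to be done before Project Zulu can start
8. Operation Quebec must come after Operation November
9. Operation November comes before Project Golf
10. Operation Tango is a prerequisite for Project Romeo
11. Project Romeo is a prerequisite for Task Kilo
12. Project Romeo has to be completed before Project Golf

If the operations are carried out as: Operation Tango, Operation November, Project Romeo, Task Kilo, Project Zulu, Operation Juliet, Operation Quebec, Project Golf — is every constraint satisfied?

In the proposed order, Project Zulu appears before Operation Quebec.
But one of the constraints requires Operation Quebec before Project Zulu, so this ordering violates it.

No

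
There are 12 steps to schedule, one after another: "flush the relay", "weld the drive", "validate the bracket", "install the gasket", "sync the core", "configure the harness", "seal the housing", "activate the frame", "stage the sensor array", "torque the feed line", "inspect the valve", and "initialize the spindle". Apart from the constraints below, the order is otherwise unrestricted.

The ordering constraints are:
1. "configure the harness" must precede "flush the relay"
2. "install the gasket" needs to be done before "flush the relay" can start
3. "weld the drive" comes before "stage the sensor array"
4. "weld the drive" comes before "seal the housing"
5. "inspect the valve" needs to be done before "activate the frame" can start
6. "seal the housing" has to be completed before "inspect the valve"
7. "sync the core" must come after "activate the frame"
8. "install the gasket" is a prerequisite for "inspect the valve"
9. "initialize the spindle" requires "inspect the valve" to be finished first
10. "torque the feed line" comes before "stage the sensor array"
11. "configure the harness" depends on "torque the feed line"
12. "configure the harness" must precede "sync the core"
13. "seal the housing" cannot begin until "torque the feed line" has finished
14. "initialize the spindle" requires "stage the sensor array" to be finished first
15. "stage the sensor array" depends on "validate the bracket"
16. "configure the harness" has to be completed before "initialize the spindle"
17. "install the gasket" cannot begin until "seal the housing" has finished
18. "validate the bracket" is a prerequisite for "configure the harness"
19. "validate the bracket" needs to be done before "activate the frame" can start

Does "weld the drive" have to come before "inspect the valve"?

Following the dependencies: "weld the drive" → "seal the housing" → "inspect the valve".
So "weld the drive" must precede "inspect the valve" in any valid ordering.

Yes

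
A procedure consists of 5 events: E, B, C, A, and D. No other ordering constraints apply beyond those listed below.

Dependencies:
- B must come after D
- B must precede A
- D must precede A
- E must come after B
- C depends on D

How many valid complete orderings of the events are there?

8

D is the only event with nothing required before it, so every ordering starts there.
Counting all ways to extend the partial order to a total order gives 8.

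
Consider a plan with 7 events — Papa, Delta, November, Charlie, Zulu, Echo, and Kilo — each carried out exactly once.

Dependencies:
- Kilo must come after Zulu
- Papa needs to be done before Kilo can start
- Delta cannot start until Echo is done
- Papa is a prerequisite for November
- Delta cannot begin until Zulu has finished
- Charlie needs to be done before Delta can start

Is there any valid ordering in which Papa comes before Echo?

Nothing in the constraints forces Echo before Papa — there is no chain from Echo to Papa.
So a valid ordering placing Papa earlier than Echo exists.

Yes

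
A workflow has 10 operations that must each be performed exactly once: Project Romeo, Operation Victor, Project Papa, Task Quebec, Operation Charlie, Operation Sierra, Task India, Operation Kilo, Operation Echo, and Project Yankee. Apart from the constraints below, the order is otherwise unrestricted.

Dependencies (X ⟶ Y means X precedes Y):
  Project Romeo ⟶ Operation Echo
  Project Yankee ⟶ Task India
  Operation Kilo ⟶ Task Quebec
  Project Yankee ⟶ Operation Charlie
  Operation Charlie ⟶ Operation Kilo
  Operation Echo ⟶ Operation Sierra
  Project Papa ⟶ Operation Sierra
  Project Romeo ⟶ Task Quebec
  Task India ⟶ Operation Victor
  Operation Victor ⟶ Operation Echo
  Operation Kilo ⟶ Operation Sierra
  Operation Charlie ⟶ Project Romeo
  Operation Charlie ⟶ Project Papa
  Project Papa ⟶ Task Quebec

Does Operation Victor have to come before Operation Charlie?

No chain of constraints connects Operation Victor to Operation Charlie in either direction.
So Operation Victor can come before Operation Charlie or after — it is not forced.

No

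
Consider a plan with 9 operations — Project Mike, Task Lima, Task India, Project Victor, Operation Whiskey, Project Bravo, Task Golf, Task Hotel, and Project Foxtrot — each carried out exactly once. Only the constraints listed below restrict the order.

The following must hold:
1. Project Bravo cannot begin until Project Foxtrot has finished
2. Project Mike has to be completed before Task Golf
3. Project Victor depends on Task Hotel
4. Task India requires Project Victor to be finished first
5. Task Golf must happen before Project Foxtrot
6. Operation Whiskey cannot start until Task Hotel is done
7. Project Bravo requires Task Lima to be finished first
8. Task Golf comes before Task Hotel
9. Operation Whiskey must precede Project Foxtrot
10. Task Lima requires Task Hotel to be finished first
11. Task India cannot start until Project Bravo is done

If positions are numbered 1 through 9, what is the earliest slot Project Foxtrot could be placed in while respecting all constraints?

5

Every operation that must precede Project Foxtrot has to come before it. Tracing all chains that end at Project Foxtrot, those operations are: Project Mike, Operation Whiskey, Task Golf, Task Hotel — 4 in total.
With 4 mandatory predecessors, the earliest Project Foxtrot can sit is position 4+1 = 5, and placing just those 4 first achieves it.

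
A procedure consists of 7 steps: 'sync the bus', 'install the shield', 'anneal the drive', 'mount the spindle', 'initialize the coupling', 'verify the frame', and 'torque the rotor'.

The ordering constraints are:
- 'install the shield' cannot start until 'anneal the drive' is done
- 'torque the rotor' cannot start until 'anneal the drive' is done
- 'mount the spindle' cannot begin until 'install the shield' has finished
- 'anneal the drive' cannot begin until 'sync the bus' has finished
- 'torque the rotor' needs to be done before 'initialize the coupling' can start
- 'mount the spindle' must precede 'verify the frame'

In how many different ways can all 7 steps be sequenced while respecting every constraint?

10

Only 'sync the bus' has no prerequisites, so it must go first.
Counting all ways to extend the partial order to a total order gives 10.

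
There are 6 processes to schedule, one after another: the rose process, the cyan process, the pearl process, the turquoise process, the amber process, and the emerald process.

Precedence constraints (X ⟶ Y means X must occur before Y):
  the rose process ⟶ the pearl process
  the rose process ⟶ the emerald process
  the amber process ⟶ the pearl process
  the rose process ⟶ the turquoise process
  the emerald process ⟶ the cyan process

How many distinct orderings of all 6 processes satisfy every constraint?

The processes with no prerequisites are the rose process, the amber process; any of them can be placed first.
Counting all ways to extend the partial order to a total order gives 42.

42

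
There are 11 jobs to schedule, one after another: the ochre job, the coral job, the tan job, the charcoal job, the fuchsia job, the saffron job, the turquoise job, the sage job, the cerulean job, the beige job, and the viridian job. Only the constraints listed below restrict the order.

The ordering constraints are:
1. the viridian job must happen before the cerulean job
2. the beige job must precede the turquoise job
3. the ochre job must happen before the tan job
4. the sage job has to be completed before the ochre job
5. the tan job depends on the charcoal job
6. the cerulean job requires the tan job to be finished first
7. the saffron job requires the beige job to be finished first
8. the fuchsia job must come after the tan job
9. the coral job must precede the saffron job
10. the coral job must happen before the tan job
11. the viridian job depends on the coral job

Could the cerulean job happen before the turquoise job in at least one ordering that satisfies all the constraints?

Yes

Nothing in the constraints forces the turquoise job before the cerulean job — there is no chain from the turquoise job to the cerulean job.
So a valid ordering placing the cerulean job earlier than the turquoise job exists.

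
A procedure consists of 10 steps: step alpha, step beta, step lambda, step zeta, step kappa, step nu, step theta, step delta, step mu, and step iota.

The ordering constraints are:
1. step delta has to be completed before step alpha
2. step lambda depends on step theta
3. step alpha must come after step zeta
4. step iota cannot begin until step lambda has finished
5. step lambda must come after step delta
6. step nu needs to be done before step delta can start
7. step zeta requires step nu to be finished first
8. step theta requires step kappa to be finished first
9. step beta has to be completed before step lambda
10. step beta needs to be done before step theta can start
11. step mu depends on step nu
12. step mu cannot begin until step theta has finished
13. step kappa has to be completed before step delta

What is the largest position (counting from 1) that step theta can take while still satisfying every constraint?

The steps that are forced after step theta, directly or by a chain of constraints, are step lambda, step mu, step iota. That's 3 steps.
With 3 mandatory successors out of 10 steps total, the latest slot for step theta is 10−3 = 7, and it's reachable by doing all non-successors before step theta.

7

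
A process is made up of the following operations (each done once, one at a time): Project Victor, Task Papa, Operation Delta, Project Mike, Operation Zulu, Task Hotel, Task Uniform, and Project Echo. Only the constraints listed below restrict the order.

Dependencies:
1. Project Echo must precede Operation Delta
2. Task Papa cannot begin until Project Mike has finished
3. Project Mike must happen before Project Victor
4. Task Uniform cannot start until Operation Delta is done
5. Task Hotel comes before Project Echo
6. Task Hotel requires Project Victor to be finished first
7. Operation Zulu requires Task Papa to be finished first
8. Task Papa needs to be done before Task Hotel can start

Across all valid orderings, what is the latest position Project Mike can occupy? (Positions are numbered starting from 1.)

1

Every operation that must follow Project Mike has to come after it. Tracing all chains starting from Project Mike, those operations are: Project Victor, Task Papa, Operation Delta, Operation Zulu, Task Hotel, Task Uniform, Project Echo — 7 in total.
So at least 7 operations follow Project Mike, putting Project Mike no later than position 1. That position is achievable by scheduling everything else first.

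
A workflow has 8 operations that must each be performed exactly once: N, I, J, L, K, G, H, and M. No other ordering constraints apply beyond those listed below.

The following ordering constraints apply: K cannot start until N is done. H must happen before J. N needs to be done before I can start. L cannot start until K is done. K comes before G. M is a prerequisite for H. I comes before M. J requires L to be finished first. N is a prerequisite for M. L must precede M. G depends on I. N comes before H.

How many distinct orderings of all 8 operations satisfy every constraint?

N is the only operation with nothing required before it, so every ordering starts there.
Enumerating by repeatedly choosing an available operation (one whose prerequisites are all placed) gives 14 distinct complete orderings.

14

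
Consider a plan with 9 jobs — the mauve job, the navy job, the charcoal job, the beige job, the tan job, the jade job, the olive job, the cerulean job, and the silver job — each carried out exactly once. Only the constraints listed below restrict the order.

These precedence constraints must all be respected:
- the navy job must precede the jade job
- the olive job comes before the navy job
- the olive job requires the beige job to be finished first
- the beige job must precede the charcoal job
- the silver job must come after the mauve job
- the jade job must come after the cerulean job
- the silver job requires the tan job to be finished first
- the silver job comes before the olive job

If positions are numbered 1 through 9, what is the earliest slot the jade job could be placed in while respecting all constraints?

8

The jobs that are forced before the jade job, directly or transitively, are the mauve job, the navy job, the beige job, the tan job, the olive job, the cerulean job, the silver job. That's 7 jobs.
With 7 mandatory predecessors, the earliest the jade job can sit is position 7+1 = 8, and placing just those 7 first achieves it.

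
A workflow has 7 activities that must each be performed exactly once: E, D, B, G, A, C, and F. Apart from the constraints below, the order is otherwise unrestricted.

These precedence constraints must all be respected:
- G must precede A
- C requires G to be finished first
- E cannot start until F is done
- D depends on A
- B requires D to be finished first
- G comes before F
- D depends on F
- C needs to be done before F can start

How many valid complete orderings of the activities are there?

Only G has no prerequisites, so it must go first.
Systematically extending each partial ordering one activity at a time and counting, there are 10 complete orderings.

10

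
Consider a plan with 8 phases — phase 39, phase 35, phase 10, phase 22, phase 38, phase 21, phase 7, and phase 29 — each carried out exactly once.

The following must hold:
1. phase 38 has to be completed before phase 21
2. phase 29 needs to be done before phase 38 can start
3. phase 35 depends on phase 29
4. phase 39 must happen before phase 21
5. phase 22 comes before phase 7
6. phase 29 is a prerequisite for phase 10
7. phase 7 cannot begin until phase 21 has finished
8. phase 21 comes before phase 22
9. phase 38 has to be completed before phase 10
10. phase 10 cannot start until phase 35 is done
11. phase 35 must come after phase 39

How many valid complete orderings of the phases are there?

38

2 phases have no prerequisites (phase 39, phase 29), so any of them could come first.
Counting all ways to extend the partial order to a total order gives 38.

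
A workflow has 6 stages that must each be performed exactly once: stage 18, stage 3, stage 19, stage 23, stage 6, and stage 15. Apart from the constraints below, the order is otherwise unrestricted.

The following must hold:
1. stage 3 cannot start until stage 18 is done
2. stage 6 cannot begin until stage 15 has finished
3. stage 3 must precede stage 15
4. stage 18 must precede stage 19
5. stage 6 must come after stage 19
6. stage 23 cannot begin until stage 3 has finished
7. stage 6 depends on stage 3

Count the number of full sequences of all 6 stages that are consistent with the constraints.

11

Only stage 18 has no prerequisites, so it must go first.
Enumerating by repeatedly choosing an available stage (one whose prerequisites are all placed) gives 11 distinct complete orderings.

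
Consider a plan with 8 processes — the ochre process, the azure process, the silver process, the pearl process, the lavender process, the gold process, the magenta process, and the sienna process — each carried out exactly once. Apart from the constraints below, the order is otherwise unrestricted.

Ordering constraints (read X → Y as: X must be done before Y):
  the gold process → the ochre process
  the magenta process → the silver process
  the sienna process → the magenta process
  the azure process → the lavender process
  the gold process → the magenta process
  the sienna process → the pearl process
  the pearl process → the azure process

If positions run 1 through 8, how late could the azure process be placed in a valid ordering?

Following the constraints forward from the azure process, its only required successor is the lavender process.
With 1 mandatory successor out of 8 processes total, the latest slot for the azure process is 8−1 = 7, and it's reachable by doing all non-successors before the azure process.

7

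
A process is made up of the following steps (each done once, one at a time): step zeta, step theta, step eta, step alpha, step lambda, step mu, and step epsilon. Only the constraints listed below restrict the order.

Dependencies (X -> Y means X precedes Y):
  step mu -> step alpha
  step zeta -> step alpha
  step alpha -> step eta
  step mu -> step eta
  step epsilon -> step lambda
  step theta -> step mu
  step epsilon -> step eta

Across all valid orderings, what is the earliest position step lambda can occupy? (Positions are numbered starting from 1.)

2

Working backwards through the constraints from step lambda, its only required predecessor is step epsilon.
With 1 mandatory predecessor, the earliest step lambda can sit is position 1+1 = 2, and placing just that one first achieves it.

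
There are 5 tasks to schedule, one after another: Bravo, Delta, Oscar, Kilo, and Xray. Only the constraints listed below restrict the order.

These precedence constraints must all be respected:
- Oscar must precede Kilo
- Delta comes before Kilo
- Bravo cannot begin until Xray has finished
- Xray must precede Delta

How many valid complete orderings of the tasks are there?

The tasks with no prerequisites are Oscar, Xray; any of them can be placed first.
Counting all ways to extend the partial order to a total order gives 11.

11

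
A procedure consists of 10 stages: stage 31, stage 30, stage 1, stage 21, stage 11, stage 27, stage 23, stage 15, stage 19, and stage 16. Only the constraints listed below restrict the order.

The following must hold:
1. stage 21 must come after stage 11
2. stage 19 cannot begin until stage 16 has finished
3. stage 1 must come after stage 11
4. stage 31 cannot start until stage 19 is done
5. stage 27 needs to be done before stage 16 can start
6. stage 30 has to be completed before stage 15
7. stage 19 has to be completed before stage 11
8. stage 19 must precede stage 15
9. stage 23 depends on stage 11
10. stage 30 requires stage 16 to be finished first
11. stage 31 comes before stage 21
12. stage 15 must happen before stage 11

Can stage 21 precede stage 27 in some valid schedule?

No

The constraints give a chain stage 27 → stage 16 → stage 19 → stage 31 → stage 21, which forces stage 27 before stage 21.
Hence stage 21 can never be scheduled before stage 27.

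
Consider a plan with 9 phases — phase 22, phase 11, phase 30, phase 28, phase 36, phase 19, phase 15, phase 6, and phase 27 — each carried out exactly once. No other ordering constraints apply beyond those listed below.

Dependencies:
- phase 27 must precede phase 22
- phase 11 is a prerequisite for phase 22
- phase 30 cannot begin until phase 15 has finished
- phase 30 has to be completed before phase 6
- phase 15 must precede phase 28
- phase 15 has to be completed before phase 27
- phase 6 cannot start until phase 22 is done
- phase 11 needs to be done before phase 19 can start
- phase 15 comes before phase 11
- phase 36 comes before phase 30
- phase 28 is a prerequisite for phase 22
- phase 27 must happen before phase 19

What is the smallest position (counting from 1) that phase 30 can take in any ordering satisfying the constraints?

Every phase that must precede phase 30 has to come before it. Tracing all chains that end at phase 30, those phases are: phase 36, phase 15 — 2 in total.
With 2 mandatory predecessors, the earliest phase 30 can sit is position 2+1 = 3, and placing just those 2 first achieves it.

3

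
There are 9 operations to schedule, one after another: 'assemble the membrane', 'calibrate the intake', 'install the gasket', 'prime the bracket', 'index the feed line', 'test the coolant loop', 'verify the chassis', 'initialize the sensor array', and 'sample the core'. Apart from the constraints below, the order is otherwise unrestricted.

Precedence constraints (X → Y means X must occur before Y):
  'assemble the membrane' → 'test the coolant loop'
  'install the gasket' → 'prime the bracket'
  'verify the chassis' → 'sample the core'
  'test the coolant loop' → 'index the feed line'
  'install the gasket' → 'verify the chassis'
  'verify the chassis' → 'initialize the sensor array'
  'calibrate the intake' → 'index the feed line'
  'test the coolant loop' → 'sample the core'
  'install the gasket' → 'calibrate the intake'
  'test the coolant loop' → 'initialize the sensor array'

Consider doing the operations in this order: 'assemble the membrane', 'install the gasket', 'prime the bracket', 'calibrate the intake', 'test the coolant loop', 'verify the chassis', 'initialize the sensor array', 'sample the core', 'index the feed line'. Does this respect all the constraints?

Yes

Checking each listed constraint against this order: for instance, 'calibrate the intake' is in position 4 and 'index the feed line' in position 9, so that constraint holds — and the remaining constraints check out the same way.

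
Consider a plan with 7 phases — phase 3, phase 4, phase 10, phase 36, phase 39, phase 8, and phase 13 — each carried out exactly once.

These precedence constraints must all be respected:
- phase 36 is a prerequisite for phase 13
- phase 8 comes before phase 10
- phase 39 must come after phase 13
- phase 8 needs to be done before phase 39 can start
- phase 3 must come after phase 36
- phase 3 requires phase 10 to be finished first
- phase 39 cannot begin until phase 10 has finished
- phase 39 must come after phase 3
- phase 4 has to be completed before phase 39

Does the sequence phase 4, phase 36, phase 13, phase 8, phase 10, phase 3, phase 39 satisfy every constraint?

Yes

Every stated constraint is respected: phase 4 sits at position 1, ahead of phase 39 at position 7, and each of the other listed pairs likewise has the predecessor earlier in the sequence.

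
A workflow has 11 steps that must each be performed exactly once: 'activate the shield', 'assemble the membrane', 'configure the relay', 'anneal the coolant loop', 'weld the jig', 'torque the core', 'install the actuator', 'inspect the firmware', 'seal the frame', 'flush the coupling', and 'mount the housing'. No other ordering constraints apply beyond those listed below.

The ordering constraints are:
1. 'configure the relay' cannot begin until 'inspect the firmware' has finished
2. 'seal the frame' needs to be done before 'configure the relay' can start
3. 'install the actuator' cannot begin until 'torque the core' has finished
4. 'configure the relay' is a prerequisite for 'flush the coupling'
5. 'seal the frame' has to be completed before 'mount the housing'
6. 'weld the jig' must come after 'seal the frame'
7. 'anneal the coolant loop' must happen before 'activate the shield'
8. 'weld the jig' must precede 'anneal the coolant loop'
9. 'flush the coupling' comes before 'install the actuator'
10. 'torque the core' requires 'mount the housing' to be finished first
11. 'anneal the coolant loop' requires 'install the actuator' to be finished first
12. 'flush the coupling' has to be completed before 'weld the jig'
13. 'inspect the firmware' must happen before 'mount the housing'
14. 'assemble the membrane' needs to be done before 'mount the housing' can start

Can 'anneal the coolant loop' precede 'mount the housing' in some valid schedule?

There is a dependency chain 'mount the housing' → 'torque the core' → 'install the actuator' → 'anneal the coolant loop', so 'anneal the coolant loop' always comes after 'mount the housing'.
So no valid ordering can have 'anneal the coolant loop' before 'mount the housing'.

No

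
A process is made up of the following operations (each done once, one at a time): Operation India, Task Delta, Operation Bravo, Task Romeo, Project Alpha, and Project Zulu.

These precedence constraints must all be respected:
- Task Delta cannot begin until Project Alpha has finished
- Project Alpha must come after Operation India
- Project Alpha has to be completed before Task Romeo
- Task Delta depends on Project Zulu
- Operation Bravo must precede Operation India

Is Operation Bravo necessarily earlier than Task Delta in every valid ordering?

Yes

Following the dependencies: Operation Bravo → Operation India → Project Alpha → Task Delta.
That forces Operation Bravo before Task Delta in every valid schedule.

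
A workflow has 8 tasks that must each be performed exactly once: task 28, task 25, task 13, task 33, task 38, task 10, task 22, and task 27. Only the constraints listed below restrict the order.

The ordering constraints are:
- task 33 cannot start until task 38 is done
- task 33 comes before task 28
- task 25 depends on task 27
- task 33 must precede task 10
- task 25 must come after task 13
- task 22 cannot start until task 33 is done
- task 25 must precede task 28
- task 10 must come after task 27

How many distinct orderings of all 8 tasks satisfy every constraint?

232

The tasks with no prerequisites are task 13, task 38, task 27; any of them can be placed first.
Enumerating by repeatedly choosing an available task (one whose prerequisites are all placed) gives 232 distinct complete orderings.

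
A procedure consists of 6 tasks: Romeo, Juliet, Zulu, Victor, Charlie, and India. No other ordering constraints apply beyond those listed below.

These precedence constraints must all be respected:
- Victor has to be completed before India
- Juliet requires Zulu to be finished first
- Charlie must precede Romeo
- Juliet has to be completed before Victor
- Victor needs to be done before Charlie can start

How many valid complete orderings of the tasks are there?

3

Only Zulu has no prerequisites, so it must go first.
Enumerating by repeatedly choosing an available task (one whose prerequisites are all placed) gives 3 distinct complete orderings.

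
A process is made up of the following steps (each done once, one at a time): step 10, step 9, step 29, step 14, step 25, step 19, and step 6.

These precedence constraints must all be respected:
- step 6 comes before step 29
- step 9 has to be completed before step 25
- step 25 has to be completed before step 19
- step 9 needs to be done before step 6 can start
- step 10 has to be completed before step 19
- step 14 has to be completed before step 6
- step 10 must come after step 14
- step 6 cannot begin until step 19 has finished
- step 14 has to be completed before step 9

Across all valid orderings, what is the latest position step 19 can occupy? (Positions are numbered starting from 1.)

Every step that must follow step 19 has to come after it. Tracing all chains starting from step 19, those steps are: step 29, step 6 — 2 in total.
With 2 mandatory successors out of 7 steps total, the latest slot for step 19 is 7−2 = 5, and it's reachable by doing all non-successors before step 19.

5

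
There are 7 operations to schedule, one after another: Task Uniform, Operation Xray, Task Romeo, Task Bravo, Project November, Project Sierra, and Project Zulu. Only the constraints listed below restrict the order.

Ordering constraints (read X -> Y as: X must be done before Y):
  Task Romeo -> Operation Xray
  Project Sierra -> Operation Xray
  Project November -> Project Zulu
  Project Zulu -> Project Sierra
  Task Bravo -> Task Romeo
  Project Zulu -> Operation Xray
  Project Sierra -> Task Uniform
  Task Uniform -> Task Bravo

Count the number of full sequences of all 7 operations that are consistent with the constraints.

Only Project November has no prerequisites, so it must go first.
Every operation is then forced in turn, so only 1 complete ordering is consistent with the constraints.

1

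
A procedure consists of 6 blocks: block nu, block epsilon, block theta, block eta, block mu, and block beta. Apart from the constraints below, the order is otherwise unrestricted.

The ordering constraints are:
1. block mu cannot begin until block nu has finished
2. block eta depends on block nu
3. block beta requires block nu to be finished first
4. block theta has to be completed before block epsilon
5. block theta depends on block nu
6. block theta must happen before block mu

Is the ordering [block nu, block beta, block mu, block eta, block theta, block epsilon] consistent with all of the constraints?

No

The sequence places block mu ahead of block theta.
But one of the constraints requires block theta before block mu, so this ordering violates it.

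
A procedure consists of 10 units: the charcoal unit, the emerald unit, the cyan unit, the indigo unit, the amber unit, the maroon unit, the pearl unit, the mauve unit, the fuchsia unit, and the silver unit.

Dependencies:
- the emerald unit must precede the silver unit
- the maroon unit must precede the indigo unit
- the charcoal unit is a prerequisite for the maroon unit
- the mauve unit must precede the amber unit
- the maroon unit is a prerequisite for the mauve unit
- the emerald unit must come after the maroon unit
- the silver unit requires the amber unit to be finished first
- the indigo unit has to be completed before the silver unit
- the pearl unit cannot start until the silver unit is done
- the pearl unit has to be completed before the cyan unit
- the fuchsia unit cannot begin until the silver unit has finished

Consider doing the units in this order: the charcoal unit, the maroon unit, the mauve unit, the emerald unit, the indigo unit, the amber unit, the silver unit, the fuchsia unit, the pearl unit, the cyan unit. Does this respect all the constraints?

Checking each listed constraint against this order: for instance, the mauve unit is in position 3 and the amber unit in position 6, so that constraint holds — and the remaining constraints check out the same way.

Yes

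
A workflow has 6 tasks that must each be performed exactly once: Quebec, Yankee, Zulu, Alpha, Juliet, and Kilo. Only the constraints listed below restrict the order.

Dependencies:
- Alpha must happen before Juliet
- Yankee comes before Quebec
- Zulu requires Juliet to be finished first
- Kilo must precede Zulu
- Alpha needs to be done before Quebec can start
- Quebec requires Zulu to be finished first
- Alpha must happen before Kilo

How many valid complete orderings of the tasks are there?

The tasks with no prerequisites are Yankee, Alpha; any of them can be placed first.
Systematically extending each partial ordering one task at a time and counting, there are 10 complete orderings.

10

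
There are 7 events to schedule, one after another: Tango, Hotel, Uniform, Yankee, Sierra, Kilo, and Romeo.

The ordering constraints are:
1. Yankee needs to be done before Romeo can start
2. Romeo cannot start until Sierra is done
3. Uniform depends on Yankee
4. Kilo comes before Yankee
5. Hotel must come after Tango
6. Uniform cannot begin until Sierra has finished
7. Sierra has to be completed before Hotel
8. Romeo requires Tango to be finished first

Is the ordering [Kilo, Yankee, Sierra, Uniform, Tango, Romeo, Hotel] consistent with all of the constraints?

Going through the constraints one by one, each required predecessor appears earlier in the sequence than its dependent — e.g. Sierra (position 3) is before Hotel (position 7), as required.

Yes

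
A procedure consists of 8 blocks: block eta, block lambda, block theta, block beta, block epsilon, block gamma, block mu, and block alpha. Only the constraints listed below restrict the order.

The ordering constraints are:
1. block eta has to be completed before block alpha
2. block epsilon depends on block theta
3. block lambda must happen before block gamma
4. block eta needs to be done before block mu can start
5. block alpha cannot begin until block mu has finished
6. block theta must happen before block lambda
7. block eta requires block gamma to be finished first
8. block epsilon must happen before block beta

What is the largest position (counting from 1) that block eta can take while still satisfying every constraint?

6

Every block that must follow block eta has to come after it. Tracing all chains starting from block eta, those blocks are: block mu, block alpha — 2 in total.
So at least 2 blocks follow block eta, putting block eta no later than position 6. That position is achievable by scheduling everything else first.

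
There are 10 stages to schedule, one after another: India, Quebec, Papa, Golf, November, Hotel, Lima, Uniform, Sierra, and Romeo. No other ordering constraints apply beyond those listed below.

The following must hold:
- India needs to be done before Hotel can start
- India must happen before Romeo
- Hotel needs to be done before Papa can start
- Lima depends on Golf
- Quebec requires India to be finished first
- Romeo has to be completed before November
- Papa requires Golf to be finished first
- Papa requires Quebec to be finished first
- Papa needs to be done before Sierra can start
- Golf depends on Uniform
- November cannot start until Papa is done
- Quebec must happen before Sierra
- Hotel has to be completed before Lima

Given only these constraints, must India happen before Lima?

Yes

Tracing the constraints gives a chain: India → Hotel → Lima.
That forces India before Lima in every valid schedule.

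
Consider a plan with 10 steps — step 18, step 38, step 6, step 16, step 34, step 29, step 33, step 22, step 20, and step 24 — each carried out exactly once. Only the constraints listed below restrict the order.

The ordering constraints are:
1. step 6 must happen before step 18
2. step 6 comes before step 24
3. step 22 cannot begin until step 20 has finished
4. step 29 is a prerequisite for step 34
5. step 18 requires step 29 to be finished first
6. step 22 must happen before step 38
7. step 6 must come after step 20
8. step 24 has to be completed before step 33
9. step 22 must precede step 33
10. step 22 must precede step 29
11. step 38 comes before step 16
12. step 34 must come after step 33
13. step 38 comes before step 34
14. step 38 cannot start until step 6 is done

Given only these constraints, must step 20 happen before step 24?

Yes

Tracing the constraints gives a chain: step 20 → step 6 → step 24.
So step 20 must precede step 24 in any valid ordering.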